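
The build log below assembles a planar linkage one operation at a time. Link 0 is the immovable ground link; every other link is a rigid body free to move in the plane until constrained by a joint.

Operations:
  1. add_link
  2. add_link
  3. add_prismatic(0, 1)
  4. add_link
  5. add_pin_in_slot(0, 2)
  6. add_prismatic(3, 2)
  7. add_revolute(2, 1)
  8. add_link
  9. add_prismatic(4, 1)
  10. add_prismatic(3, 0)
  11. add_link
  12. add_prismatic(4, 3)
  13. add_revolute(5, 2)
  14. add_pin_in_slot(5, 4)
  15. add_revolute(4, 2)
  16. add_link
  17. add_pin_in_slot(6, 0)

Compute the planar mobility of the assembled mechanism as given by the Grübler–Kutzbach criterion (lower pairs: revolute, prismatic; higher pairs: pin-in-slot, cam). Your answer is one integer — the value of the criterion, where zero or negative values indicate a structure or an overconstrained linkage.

M = -1

(L,J1,J2)=(1,0,0); link0 fixed
link1: (2,0,0)
link2: (3,0,0)
P 0-1 [J1]: (3,1,0)
link3: (4,1,0)
PS 0-2 [J2]: (4,1,1)
P 3-2 [J1]: (4,2,1)
R 2-1 [J1]: (4,3,1)
link4: (5,3,1)
P 4-1 [J1]: (5,4,1)
P 3-0 [J1]: (5,5,1)
link5: (6,5,1)
P 4-3 [J1]: (6,6,1)
R 5-2 [J1]: (6,7,1)
PS 5-4 [J2]: (6,7,2)
R 4-2 [J1]: (6,8,2)
link6: (7,8,2)
PS 6-0 [J2]: (7,8,3)
Grübler: 3·6 − 2·8 − 3 = -1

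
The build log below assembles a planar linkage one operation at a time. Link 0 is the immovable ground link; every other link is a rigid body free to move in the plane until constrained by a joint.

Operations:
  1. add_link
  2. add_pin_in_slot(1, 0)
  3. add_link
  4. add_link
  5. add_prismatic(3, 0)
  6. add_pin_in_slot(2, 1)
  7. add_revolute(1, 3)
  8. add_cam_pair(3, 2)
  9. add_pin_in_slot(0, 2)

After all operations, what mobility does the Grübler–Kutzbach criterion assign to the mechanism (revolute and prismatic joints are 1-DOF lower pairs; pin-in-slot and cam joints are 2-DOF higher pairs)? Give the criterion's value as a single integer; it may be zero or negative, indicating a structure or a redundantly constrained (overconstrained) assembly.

M = 1

ground; <1,0,0>
#1 <2,0,0>
PS:1↔0 J2 <2,0,1>
#2 <3,0,1>
#3 <4,0,1>
P:3↔0 J1 <4,1,1>
PS:2↔1 J2 <4,1,2>
R:1↔3 J1 <4,2,2>
C:3↔2 J2 <4,2,3>
PS:0↔2 J2 <4,2,4>
3×3 − 2×2 − 1×4 = 1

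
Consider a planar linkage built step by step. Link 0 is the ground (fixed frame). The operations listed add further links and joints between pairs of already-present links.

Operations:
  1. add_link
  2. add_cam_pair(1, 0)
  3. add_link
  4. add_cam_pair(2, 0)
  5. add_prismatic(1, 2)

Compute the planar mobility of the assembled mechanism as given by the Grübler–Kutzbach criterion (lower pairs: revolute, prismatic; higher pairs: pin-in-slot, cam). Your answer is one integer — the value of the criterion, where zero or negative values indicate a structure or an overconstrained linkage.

ground; <1,0,0>
#1 <2,0,0>
C:1↔0 J2 <2,0,1>
#2 <3,0,1>
C:2↔0 J2 <3,0,2>
P:1↔2 J1 <3,1,2>
3×2 − 2×1 − 1×2 = 2

M = 2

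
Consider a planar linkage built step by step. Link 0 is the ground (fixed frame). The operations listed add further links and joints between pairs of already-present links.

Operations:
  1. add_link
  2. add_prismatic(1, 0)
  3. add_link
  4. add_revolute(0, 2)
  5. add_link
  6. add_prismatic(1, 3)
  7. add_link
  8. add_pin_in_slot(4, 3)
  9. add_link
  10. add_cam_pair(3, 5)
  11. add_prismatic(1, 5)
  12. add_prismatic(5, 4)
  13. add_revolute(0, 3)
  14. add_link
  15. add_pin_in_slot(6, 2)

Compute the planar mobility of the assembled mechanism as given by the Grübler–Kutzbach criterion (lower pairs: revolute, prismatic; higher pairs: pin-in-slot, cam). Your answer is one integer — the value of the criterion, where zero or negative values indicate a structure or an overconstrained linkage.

[1;0;0] (link 0 is ground)
L+ [2;0;0]
P(1,0)∈J1 [2;1;0]
L+ [3;1;0]
R(0,2)∈J1 [3;2;0]
L+ [4;2;0]
P(1,3)∈J1 [4;3;0]
L+ [5;3;0]
PS(4,3)∈J2 [5;3;1]
L+ [6;3;1]
C(3,5)∈J2 [6;3;2]
P(1,5)∈J1 [6;4;2]
P(5,4)∈J1 [6;5;2]
R(0,3)∈J1 [6;6;2]
L+ [7;6;2]
PS(6,2)∈J2 [7;6;3]
mobility = 18 − 12 − 3 = 3

M = 3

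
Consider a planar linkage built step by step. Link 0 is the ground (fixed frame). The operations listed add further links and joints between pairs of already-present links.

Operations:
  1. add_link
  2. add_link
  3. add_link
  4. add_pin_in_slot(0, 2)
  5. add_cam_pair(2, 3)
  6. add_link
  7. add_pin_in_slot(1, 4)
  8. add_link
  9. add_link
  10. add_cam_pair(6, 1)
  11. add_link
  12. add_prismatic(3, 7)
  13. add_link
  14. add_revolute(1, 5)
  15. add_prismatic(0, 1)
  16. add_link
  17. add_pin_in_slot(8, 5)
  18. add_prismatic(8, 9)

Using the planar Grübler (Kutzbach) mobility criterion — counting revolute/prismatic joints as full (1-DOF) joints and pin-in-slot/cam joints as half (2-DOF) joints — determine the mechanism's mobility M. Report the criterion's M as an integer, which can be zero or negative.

M = 14

L=1 J1=0 J2=0
add link → L=2 J1=0 J2=0
add link → L=3 J1=0 J2=0
add link → L=4 J1=0 J2=0
PS@0,2 dof=2 J2 → L=4 J1=0 J2=1
C@2,3 dof=2 J2 → L=4 J1=0 J2=2
add link → L=5 J1=0 J2=2
PS@1,4 dof=2 J2 → L=5 J1=0 J2=3
add link → L=6 J1=0 J2=3
add link → L=7 J1=0 J2=3
C@6,1 dof=2 J2 → L=7 J1=0 J2=4
add link → L=8 J1=0 J2=4
P@3,7 dof=1 J1 → L=8 J1=1 J2=4
add link → L=9 J1=1 J2=4
R@1,5 dof=1 J1 → L=9 J1=2 J2=4
P@0,1 dof=1 J1 → L=9 J1=3 J2=4
add link → L=10 J1=3 J2=4
PS@8,5 dof=2 J2 → L=10 J1=3 J2=5
P@8,9 dof=1 J1 → L=10 J1=4 J2=5
M=3(L−1)−2J1−J2=3·9−2·4−5=14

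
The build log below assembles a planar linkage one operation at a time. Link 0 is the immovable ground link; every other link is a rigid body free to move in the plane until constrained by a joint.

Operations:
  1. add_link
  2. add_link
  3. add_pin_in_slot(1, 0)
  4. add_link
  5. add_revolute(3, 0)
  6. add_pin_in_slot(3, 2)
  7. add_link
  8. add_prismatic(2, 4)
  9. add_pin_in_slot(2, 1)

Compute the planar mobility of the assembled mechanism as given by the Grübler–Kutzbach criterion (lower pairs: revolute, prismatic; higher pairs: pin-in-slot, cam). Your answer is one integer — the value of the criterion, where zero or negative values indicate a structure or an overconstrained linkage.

M = 5

[1;0;0] (link 0 is ground)
L+ [2;0;0]
L+ [3;0;0]
PS(1,0)∈J2 [3;0;1]
L+ [4;0;1]
R(3,0)∈J1 [4;1;1]
PS(3,2)∈J2 [4;1;2]
L+ [5;1;2]
P(2,4)∈J1 [5;2;2]
PS(2,1)∈J2 [5;2;3]
mobility = 12 − 4 − 3 = 5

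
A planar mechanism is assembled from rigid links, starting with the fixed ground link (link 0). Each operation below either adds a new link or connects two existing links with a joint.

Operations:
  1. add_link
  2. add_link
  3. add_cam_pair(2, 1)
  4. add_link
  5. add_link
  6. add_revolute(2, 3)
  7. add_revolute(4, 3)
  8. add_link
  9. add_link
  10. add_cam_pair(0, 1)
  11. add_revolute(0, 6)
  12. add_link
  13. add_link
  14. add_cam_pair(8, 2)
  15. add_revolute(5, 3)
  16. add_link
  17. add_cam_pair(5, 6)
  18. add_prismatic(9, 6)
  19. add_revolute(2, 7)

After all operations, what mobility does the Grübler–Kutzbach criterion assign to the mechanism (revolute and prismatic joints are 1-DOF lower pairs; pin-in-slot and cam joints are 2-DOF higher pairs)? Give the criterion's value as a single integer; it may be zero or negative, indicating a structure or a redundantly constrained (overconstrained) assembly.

(L,J1,J2)=(1,0,0); link0 fixed
link1: (2,0,0)
link2: (3,0,0)
C 2-1 [J2]: (3,0,1)
link3: (4,0,1)
link4: (5,0,1)
R 2-3 [J1]: (5,1,1)
R 4-3 [J1]: (5,2,1)
link5: (6,2,1)
link6: (7,2,1)
C 0-1 [J2]: (7,2,2)
R 0-6 [J1]: (7,3,2)
link7: (8,3,2)
link8: (9,3,2)
C 8-2 [J2]: (9,3,3)
R 5-3 [J1]: (9,4,3)
link9: (10,4,3)
C 5-6 [J2]: (10,4,4)
P 9-6 [J1]: (10,5,4)
R 2-7 [J1]: (10,6,4)
Grübler: 3·9 − 2·6 − 4 = 11

M = 11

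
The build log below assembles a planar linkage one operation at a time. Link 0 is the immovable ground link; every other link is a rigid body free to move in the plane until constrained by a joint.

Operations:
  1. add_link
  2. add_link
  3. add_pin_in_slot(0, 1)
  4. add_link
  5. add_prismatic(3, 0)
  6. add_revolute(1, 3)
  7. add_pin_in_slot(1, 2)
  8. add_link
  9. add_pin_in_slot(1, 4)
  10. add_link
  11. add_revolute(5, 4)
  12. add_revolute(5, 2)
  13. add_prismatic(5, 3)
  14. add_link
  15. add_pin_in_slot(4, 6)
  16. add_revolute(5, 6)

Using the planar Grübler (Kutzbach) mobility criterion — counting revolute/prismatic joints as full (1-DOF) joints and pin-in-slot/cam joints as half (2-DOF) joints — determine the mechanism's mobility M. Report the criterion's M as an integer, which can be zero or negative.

ground; <1,0,0>
#1 <2,0,0>
#2 <3,0,0>
PS:0↔1 J2 <3,0,1>
#3 <4,0,1>
P:3↔0 J1 <4,1,1>
R:1↔3 J1 <4,2,1>
PS:1↔2 J2 <4,2,2>
#4 <5,2,2>
PS:1↔4 J2 <5,2,3>
#5 <6,2,3>
R:5↔4 J1 <6,3,3>
R:5↔2 J1 <6,4,3>
P:5↔3 J1 <6,5,3>
#6 <7,5,3>
PS:4↔6 J2 <7,5,4>
R:5↔6 J1 <7,6,4>
3×6 − 2×6 − 1×4 = 2

M = 2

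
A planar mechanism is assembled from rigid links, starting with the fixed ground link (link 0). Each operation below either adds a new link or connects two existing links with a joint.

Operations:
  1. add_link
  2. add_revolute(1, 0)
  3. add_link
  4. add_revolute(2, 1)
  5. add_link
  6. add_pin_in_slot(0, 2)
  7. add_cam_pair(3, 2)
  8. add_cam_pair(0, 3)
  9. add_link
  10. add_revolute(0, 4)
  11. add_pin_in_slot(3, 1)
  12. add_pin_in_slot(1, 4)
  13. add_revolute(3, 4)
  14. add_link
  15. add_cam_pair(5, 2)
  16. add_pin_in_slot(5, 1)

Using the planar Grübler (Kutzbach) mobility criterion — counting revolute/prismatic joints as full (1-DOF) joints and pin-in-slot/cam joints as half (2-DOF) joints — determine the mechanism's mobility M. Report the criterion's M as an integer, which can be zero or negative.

L=1 J1=0 J2=0
add link → L=2 J1=0 J2=0
R@1,0 dof=1 J1 → L=2 J1=1 J2=0
add link → L=3 J1=1 J2=0
R@2,1 dof=1 J1 → L=3 J1=2 J2=0
add link → L=4 J1=2 J2=0
PS@0,2 dof=2 J2 → L=4 J1=2 J2=1
C@3,2 dof=2 J2 → L=4 J1=2 J2=2
C@0,3 dof=2 J2 → L=4 J1=2 J2=3
add link → L=5 J1=2 J2=3
R@0,4 dof=1 J1 → L=5 J1=3 J2=3
PS@3,1 dof=2 J2 → L=5 J1=3 J2=4
PS@1,4 dof=2 J2 → L=5 J1=3 J2=5
R@3,4 dof=1 J1 → L=5 J1=4 J2=5
add link → L=6 J1=4 J2=5
C@5,2 dof=2 J2 → L=6 J1=4 J2=6
PS@5,1 dof=2 J2 → L=6 J1=4 J2=7
M=3(L−1)−2J1−J2=3·5−2·4−7=0

M = 0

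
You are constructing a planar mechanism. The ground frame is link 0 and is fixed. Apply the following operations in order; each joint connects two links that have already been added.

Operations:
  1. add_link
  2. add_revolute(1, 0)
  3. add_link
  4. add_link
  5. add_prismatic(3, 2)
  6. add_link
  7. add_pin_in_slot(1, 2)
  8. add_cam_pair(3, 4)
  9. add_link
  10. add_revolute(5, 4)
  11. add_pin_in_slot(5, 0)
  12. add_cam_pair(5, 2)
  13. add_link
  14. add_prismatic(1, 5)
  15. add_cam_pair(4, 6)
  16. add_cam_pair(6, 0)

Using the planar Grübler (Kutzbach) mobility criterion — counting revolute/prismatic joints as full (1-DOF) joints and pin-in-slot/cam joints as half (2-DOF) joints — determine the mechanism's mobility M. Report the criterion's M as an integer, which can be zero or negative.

(L,J1,J2)=(1,0,0); link0 fixed
link1: (2,0,0)
R 1-0 [J1]: (2,1,0)
link2: (3,1,0)
link3: (4,1,0)
P 3-2 [J1]: (4,2,0)
link4: (5,2,0)
PS 1-2 [J2]: (5,2,1)
C 3-4 [J2]: (5,2,2)
link5: (6,2,2)
R 5-4 [J1]: (6,3,2)
PS 5-0 [J2]: (6,3,3)
C 5-2 [J2]: (6,3,4)
link6: (7,3,4)
P 1-5 [J1]: (7,4,4)
C 4-6 [J2]: (7,4,5)
C 6-0 [J2]: (7,4,6)
Grübler: 3·6 − 2·4 − 6 = 4

M = 4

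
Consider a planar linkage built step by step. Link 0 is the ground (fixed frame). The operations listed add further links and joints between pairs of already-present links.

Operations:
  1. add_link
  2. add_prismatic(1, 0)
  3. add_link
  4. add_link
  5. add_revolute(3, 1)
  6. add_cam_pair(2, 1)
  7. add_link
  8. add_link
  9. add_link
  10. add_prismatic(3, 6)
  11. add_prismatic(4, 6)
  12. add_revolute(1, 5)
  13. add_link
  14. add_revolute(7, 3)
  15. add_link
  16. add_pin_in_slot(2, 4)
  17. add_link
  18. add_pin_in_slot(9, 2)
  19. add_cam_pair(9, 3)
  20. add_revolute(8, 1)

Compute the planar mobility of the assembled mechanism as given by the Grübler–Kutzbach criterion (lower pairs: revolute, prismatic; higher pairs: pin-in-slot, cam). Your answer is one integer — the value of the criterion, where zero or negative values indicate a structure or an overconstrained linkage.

M = 9

(L,J1,J2)=(1,0,0); link0 fixed
link1: (2,0,0)
P 1-0 [J1]: (2,1,0)
link2: (3,1,0)
link3: (4,1,0)
R 3-1 [J1]: (4,2,0)
C 2-1 [J2]: (4,2,1)
link4: (5,2,1)
link5: (6,2,1)
link6: (7,2,1)
P 3-6 [J1]: (7,3,1)
P 4-6 [J1]: (7,4,1)
R 1-5 [J1]: (7,5,1)
link7: (8,5,1)
R 7-3 [J1]: (8,6,1)
link8: (9,6,1)
PS 2-4 [J2]: (9,6,2)
link9: (10,6,2)
PS 9-2 [J2]: (10,6,3)
C 9-3 [J2]: (10,6,4)
R 8-1 [J1]: (10,7,4)
Grübler: 3·9 − 2·7 − 4 = 9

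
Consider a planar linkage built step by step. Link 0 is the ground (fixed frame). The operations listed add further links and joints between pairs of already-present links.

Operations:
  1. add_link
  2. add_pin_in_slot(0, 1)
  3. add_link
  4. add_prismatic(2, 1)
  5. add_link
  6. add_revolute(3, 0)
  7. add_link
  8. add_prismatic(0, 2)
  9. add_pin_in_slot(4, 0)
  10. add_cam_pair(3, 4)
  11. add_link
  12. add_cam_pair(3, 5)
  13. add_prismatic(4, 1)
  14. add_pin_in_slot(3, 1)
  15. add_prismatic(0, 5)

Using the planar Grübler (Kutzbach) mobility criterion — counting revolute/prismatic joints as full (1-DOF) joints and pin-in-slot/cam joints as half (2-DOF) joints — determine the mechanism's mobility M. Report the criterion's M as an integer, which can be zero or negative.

ground; <1,0,0>
#1 <2,0,0>
PS:0↔1 J2 <2,0,1>
#2 <3,0,1>
P:2↔1 J1 <3,1,1>
#3 <4,1,1>
R:3↔0 J1 <4,2,1>
#4 <5,2,1>
P:0↔2 J1 <5,3,1>
PS:4↔0 J2 <5,3,2>
C:3↔4 J2 <5,3,3>
#5 <6,3,3>
C:3↔5 J2 <6,3,4>
P:4↔1 J1 <6,4,4>
PS:3↔1 J2 <6,4,5>
P:0↔5 J1 <6,5,5>
3×5 − 2×5 − 1×5 = 0

M = 0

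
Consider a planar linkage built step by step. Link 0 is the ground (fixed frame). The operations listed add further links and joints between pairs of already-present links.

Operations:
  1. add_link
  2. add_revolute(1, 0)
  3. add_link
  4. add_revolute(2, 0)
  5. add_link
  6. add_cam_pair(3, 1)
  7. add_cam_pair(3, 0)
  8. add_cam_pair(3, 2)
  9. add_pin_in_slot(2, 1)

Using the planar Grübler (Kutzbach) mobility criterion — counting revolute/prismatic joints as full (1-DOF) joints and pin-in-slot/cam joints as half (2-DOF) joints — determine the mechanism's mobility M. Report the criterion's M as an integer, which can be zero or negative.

M = 1

[1;0;0] (link 0 is ground)
L+ [2;0;0]
R(1,0)∈J1 [2;1;0]
L+ [3;1;0]
R(2,0)∈J1 [3;2;0]
L+ [4;2;0]
C(3,1)∈J2 [4;2;1]
C(3,0)∈J2 [4;2;2]
C(3,2)∈J2 [4;2;3]
PS(2,1)∈J2 [4;2;4]
mobility = 9 − 4 − 4 = 1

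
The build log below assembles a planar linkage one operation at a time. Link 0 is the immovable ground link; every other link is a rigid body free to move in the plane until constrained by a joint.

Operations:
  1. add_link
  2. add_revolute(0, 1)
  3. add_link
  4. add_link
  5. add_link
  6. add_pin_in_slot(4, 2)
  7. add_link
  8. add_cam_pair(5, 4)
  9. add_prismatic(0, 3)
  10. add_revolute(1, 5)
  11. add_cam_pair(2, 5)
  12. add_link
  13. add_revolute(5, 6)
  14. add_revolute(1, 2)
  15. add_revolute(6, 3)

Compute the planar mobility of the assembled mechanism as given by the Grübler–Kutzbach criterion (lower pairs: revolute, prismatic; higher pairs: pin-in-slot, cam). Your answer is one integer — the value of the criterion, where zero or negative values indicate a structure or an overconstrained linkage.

(L,J1,J2)=(1,0,0); link0 fixed
link1: (2,0,0)
R 0-1 [J1]: (2,1,0)
link2: (3,1,0)
link3: (4,1,0)
link4: (5,1,0)
PS 4-2 [J2]: (5,1,1)
link5: (6,1,1)
C 5-4 [J2]: (6,1,2)
P 0-3 [J1]: (6,2,2)
R 1-5 [J1]: (6,3,2)
C 2-5 [J2]: (6,3,3)
link6: (7,3,3)
R 5-6 [J1]: (7,4,3)
R 1-2 [J1]: (7,5,3)
R 6-3 [J1]: (7,6,3)
Grübler: 3·6 − 2·6 − 3 = 3

M = 3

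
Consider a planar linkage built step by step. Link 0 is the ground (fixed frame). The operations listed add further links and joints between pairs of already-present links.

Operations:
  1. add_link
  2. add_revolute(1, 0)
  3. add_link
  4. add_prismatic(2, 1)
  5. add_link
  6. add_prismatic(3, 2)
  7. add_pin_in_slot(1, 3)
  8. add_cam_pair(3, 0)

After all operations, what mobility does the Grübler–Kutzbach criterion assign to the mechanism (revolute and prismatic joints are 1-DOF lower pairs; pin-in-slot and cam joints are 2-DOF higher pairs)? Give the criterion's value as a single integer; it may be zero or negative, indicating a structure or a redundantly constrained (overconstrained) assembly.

L=1 J1=0 J2=0
add link → L=2 J1=0 J2=0
R@1,0 dof=1 J1 → L=2 J1=1 J2=0
add link → L=3 J1=1 J2=0
P@2,1 dof=1 J1 → L=3 J1=2 J2=0
add link → L=4 J1=2 J2=0
P@3,2 dof=1 J1 → L=4 J1=3 J2=0
PS@1,3 dof=2 J2 → L=4 J1=3 J2=1
C@3,0 dof=2 J2 → L=4 J1=3 J2=2
M=3(L−1)−2J1−J2=3·3−2·3−2=1

M = 1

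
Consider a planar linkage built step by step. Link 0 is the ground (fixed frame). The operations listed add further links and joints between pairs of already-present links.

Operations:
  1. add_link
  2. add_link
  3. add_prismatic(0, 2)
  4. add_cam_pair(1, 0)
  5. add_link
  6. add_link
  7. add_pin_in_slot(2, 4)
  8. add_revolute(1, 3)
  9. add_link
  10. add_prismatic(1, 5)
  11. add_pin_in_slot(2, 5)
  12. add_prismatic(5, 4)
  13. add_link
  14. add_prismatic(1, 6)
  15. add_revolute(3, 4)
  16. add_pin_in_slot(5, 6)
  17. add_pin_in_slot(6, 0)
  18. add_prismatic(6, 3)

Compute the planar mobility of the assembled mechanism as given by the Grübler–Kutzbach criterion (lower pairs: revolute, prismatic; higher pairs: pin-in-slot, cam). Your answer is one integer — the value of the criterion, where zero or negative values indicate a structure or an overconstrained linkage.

link 0 = ground. State L|J1|J2 = 1|0|0
+link1  2|0|0
+link2  3|0|0
P(0,2) f=1→J1  3|1|0
C(1,0) f=2→J2  3|1|1
+link3  4|1|1
+link4  5|1|1
PS(2,4) f=2→J2  5|1|2
R(1,3) f=1→J1  5|2|2
+link5  6|2|2
P(1,5) f=1→J1  6|3|2
PS(2,5) f=2→J2  6|3|3
P(5,4) f=1→J1  6|4|3
+link6  7|4|3
P(1,6) f=1→J1  7|5|3
R(3,4) f=1→J1  7|6|3
PS(5,6) f=2→J2  7|6|4
PS(6,0) f=2→J2  7|6|5
P(6,3) f=1→J1  7|7|5
M = 3(7−1)−2·7−5 = 18−14−5 = -1

M = -1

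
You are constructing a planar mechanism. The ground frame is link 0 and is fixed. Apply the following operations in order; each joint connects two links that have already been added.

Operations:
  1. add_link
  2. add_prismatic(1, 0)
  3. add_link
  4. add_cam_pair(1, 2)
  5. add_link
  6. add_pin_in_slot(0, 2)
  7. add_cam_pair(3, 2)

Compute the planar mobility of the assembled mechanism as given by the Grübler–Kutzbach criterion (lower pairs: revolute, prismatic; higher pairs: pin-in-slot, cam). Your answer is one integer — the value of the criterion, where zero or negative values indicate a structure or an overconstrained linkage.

link 0 = ground. State L|J1|J2 = 1|0|0
+link1  2|0|0
P(1,0) f=1→J1  2|1|0
+link2  3|1|0
C(1,2) f=2→J2  3|1|1
+link3  4|1|1
PS(0,2) f=2→J2  4|1|2
C(3,2) f=2→J2  4|1|3
M = 3(4−1)−2·1−3 = 9−2−3 = 4

M = 4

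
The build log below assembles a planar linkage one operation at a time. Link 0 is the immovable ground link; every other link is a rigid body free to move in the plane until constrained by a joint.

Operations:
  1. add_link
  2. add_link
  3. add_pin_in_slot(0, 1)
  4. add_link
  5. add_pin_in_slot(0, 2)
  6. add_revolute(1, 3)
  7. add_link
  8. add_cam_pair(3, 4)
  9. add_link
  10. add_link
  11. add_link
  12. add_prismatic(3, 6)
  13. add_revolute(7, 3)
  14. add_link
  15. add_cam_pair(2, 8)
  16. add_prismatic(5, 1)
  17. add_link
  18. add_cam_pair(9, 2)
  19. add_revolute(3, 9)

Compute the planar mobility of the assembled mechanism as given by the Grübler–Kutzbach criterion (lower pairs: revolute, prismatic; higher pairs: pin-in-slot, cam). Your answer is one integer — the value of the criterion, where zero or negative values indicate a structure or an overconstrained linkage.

M = 12

link 0 = ground. State L|J1|J2 = 1|0|0
+link1  2|0|0
+link2  3|0|0
PS(0,1) f=2→J2  3|0|1
+link3  4|0|1
PS(0,2) f=2→J2  4|0|2
R(1,3) f=1→J1  4|1|2
+link4  5|1|2
C(3,4) f=2→J2  5|1|3
+link5  6|1|3
+link6  7|1|3
+link7  8|1|3
P(3,6) f=1→J1  8|2|3
R(7,3) f=1→J1  8|3|3
+link8  9|3|3
C(2,8) f=2→J2  9|3|4
P(5,1) f=1→J1  9|4|4
+link9  10|4|4
C(9,2) f=2→J2  10|4|5
R(3,9) f=1→J1  10|5|5
M = 3(10−1)−2·5−5 = 27−10−5 = 12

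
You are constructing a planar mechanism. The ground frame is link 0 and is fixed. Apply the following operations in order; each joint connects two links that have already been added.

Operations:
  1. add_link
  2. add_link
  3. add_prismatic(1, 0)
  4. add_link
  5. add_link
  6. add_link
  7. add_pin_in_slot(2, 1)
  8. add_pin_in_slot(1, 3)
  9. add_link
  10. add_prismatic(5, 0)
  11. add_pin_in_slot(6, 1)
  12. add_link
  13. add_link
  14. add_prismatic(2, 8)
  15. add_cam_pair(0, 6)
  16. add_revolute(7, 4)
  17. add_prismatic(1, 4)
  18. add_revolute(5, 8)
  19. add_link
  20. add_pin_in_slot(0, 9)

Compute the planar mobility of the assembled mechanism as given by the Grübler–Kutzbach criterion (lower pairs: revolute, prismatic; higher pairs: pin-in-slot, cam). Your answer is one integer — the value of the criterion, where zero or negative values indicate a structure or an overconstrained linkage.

M = 10

L=1 J1=0 J2=0
add link → L=2 J1=0 J2=0
add link → L=3 J1=0 J2=0
P@1,0 dof=1 J1 → L=3 J1=1 J2=0
add link → L=4 J1=1 J2=0
add link → L=5 J1=1 J2=0
add link → L=6 J1=1 J2=0
PS@2,1 dof=2 J2 → L=6 J1=1 J2=1
PS@1,3 dof=2 J2 → L=6 J1=1 J2=2
add link → L=7 J1=1 J2=2
P@5,0 dof=1 J1 → L=7 J1=2 J2=2
PS@6,1 dof=2 J2 → L=7 J1=2 J2=3
add link → L=8 J1=2 J2=3
add link → L=9 J1=2 J2=3
P@2,8 dof=1 J1 → L=9 J1=3 J2=3
C@0,6 dof=2 J2 → L=9 J1=3 J2=4
R@7,4 dof=1 J1 → L=9 J1=4 J2=4
P@1,4 dof=1 J1 → L=9 J1=5 J2=4
R@5,8 dof=1 J1 → L=9 J1=6 J2=4
add link → L=10 J1=6 J2=4
PS@0,9 dof=2 J2 → L=10 J1=6 J2=5
M=3(L−1)−2J1−J2=3·9−2·6−5=10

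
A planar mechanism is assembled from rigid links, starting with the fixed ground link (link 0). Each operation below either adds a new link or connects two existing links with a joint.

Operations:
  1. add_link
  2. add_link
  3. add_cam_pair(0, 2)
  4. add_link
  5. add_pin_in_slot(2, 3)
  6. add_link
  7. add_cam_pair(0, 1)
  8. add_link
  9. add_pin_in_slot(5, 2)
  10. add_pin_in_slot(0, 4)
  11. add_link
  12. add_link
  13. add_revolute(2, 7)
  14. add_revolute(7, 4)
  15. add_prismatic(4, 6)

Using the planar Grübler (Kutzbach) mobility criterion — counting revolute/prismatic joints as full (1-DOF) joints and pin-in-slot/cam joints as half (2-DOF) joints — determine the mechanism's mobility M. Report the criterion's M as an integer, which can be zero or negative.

M = 10

[1;0;0] (link 0 is ground)
L+ [2;0;0]
L+ [3;0;0]
C(0,2)∈J2 [3;0;1]
L+ [4;0;1]
PS(2,3)∈J2 [4;0;2]
L+ [5;0;2]
C(0,1)∈J2 [5;0;3]
L+ [6;0;3]
PS(5,2)∈J2 [6;0;4]
PS(0,4)∈J2 [6;0;5]
L+ [7;0;5]
L+ [8;0;5]
R(2,7)∈J1 [8;1;5]
R(7,4)∈J1 [8;2;5]
P(4,6)∈J1 [8;3;5]
mobility = 21 − 6 − 5 = 10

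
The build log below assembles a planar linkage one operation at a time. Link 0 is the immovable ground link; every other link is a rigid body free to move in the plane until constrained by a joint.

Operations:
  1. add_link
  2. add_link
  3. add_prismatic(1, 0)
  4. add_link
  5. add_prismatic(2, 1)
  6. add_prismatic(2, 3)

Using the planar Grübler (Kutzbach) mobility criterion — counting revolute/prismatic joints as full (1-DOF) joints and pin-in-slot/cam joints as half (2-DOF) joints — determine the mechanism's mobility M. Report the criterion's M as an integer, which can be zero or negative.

(L,J1,J2)=(1,0,0); link0 fixed
link1: (2,0,0)
link2: (3,0,0)
P 1-0 [J1]: (3,1,0)
link3: (4,1,0)
P 2-1 [J1]: (4,2,0)
P 2-3 [J1]: (4,3,0)
Grübler: 3·3 − 2·3 − 0 = 3

M = 3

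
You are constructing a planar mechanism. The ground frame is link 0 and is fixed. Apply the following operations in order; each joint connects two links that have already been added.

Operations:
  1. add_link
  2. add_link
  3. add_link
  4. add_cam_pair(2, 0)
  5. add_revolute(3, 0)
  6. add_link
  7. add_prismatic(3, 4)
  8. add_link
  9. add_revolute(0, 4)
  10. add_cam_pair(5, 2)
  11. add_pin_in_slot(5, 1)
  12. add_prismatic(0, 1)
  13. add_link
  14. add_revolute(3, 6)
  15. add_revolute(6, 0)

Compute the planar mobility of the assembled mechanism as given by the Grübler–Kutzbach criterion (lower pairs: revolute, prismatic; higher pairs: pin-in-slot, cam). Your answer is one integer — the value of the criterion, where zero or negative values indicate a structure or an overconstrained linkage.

(L,J1,J2)=(1,0,0); link0 fixed
link1: (2,0,0)
link2: (3,0,0)
link3: (4,0,0)
C 2-0 [J2]: (4,0,1)
R 3-0 [J1]: (4,1,1)
link4: (5,1,1)
P 3-4 [J1]: (5,2,1)
link5: (6,2,1)
R 0-4 [J1]: (6,3,1)
C 5-2 [J2]: (6,3,2)
PS 5-1 [J2]: (6,3,3)
P 0-1 [J1]: (6,4,3)
link6: (7,4,3)
R 3-6 [J1]: (7,5,3)
R 6-0 [J1]: (7,6,3)
Grübler: 3·6 − 2·6 − 3 = 3

M = 3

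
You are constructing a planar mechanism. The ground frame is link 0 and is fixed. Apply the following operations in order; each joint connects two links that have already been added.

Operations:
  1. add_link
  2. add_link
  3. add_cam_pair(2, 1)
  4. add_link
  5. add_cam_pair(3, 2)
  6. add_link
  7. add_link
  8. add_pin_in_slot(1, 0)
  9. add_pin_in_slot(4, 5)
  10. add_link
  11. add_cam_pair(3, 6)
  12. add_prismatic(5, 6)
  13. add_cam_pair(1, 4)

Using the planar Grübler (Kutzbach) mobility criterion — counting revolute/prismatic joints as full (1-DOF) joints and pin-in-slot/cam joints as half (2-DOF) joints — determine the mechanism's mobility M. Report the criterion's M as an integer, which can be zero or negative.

M = 10

link 0 = ground. State L|J1|J2 = 1|0|0
+link1  2|0|0
+link2  3|0|0
C(2,1) f=2→J2  3|0|1
+link3  4|0|1
C(3,2) f=2→J2  4|0|2
+link4  5|0|2
+link5  6|0|2
PS(1,0) f=2→J2  6|0|3
PS(4,5) f=2→J2  6|0|4
+link6  7|0|4
C(3,6) f=2→J2  7|0|5
P(5,6) f=1→J1  7|1|5
C(1,4) f=2→J2  7|1|6
M = 3(7−1)−2·1−6 = 18−2−6 = 10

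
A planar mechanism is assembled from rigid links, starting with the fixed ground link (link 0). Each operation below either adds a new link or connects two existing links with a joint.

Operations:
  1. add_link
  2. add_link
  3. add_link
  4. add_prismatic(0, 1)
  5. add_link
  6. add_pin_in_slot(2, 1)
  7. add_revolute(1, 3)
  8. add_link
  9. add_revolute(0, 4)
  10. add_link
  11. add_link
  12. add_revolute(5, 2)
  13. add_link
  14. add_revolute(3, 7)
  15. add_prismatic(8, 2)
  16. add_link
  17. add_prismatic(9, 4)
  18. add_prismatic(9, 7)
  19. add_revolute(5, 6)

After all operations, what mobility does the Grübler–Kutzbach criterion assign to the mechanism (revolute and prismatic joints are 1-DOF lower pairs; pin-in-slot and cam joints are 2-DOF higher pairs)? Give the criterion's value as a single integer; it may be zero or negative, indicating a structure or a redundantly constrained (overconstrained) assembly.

M = 8

link 0 = ground. State L|J1|J2 = 1|0|0
+link1  2|0|0
+link2  3|0|0
+link3  4|0|0
P(0,1) f=1→J1  4|1|0
+link4  5|1|0
PS(2,1) f=2→J2  5|1|1
R(1,3) f=1→J1  5|2|1
+link5  6|2|1
R(0,4) f=1→J1  6|3|1
+link6  7|3|1
+link7  8|3|1
R(5,2) f=1→J1  8|4|1
+link8  9|4|1
R(3,7) f=1→J1  9|5|1
P(8,2) f=1→J1  9|6|1
+link9  10|6|1
P(9,4) f=1→J1  10|7|1
P(9,7) f=1→J1  10|8|1
R(5,6) f=1→J1  10|9|1
M = 3(10−1)−2·9−1 = 27−18−1 = 8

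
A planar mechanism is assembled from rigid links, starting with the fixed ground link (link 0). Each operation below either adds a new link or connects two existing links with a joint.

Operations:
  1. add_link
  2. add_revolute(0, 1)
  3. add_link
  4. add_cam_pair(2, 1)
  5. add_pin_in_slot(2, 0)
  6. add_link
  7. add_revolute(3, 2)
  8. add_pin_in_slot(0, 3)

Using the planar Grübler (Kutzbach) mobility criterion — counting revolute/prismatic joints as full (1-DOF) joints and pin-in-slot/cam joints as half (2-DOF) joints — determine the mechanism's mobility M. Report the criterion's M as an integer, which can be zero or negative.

M = 2

[1;0;0] (link 0 is ground)
L+ [2;0;0]
R(0,1)∈J1 [2;1;0]
L+ [3;1;0]
C(2,1)∈J2 [3;1;1]
PS(2,0)∈J2 [3;1;2]
L+ [4;1;2]
R(3,2)∈J1 [4;2;2]
PS(0,3)∈J2 [4;2;3]
mobility = 9 − 4 − 3 = 2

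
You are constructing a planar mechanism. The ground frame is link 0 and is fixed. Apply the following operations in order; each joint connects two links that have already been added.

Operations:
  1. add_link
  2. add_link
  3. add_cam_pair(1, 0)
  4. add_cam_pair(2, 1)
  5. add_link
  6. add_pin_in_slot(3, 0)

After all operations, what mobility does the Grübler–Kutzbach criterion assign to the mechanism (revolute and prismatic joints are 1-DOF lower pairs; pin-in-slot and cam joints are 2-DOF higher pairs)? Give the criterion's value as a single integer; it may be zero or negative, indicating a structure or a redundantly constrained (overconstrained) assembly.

link 0 = ground. State L|J1|J2 = 1|0|0
+link1  2|0|0
+link2  3|0|0
C(1,0) f=2→J2  3|0|1
C(2,1) f=2→J2  3|0|2
+link3  4|0|2
PS(3,0) f=2→J2  4|0|3
M = 3(4−1)−2·0−3 = 9−0−3 = 6

M = 6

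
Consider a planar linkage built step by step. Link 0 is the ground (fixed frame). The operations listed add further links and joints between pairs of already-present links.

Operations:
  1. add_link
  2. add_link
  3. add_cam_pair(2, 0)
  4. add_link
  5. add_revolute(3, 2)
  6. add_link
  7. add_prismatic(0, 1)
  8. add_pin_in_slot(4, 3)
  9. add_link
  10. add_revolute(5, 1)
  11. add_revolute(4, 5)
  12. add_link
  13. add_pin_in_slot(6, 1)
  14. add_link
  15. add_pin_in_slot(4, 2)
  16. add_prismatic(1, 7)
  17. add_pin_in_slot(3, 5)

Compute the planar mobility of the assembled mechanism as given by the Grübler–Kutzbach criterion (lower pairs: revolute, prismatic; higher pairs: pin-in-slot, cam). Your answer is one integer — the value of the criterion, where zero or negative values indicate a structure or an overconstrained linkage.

ground; <1,0,0>
#1 <2,0,0>
#2 <3,0,0>
C:2↔0 J2 <3,0,1>
#3 <4,0,1>
R:3↔2 J1 <4,1,1>
#4 <5,1,1>
P:0↔1 J1 <5,2,1>
PS:4↔3 J2 <5,2,2>
#5 <6,2,2>
R:5↔1 J1 <6,3,2>
R:4↔5 J1 <6,4,2>
#6 <7,4,2>
PS:6↔1 J2 <7,4,3>
#7 <8,4,3>
PS:4↔2 J2 <8,4,4>
P:1↔7 J1 <8,5,4>
PS:3↔5 J2 <8,5,5>
3×7 − 2×5 − 1×5 = 6

M = 6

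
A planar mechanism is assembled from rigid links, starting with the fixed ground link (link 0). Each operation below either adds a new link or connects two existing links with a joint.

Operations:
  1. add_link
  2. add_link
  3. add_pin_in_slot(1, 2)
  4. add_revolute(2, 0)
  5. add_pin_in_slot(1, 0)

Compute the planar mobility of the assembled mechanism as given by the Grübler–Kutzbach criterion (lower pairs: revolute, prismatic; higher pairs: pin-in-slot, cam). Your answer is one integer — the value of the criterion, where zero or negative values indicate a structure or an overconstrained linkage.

ground; <1,0,0>
#1 <2,0,0>
#2 <3,0,0>
PS:1↔2 J2 <3,0,1>
R:2↔0 J1 <3,1,1>
PS:1↔0 J2 <3,1,2>
3×2 − 2×1 − 1×2 = 2

M = 2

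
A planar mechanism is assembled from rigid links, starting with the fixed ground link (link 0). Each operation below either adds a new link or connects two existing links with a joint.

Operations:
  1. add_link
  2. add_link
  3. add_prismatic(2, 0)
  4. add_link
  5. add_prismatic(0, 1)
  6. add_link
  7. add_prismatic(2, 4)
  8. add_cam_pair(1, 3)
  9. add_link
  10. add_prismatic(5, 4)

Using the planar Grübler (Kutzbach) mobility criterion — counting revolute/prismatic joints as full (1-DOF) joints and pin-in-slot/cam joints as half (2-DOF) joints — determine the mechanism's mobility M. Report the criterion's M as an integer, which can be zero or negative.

link 0 = ground. State L|J1|J2 = 1|0|0
+link1  2|0|0
+link2  3|0|0
P(2,0) f=1→J1  3|1|0
+link3  4|1|0
P(0,1) f=1→J1  4|2|0
+link4  5|2|0
P(2,4) f=1→J1  5|3|0
C(1,3) f=2→J2  5|3|1
+link5  6|3|1
P(5,4) f=1→J1  6|4|1
M = 3(6−1)−2·4−1 = 15−8−1 = 6

M = 6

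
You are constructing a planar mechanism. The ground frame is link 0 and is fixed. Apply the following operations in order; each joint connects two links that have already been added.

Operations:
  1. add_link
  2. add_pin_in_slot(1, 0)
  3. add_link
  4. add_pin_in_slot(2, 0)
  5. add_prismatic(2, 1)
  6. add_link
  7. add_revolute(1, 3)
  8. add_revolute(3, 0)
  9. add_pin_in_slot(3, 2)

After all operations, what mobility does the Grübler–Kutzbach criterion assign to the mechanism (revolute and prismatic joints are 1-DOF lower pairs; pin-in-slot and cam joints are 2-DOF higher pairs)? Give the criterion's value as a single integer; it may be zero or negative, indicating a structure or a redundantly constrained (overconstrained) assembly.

(L,J1,J2)=(1,0,0); link0 fixed
link1: (2,0,0)
PS 1-0 [J2]: (2,0,1)
link2: (3,0,1)
PS 2-0 [J2]: (3,0,2)
P 2-1 [J1]: (3,1,2)
link3: (4,1,2)
R 1-3 [J1]: (4,2,2)
R 3-0 [J1]: (4,3,2)
PS 3-2 [J2]: (4,3,3)
Grübler: 3·3 − 2·3 − 3 = 0

M = 0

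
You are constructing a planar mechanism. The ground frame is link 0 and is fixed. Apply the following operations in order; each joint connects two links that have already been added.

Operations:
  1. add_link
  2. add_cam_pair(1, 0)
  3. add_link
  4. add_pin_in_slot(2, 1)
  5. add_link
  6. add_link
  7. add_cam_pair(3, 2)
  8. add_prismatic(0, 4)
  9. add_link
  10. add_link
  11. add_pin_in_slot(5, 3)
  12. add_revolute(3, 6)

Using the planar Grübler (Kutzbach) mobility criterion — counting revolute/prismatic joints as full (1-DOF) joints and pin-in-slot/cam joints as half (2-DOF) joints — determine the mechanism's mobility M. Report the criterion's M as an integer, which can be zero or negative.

link 0 = ground. State L|J1|J2 = 1|0|0
+link1  2|0|0
C(1,0) f=2→J2  2|0|1
+link2  3|0|1
PS(2,1) f=2→J2  3|0|2
+link3  4|0|2
+link4  5|0|2
C(3,2) f=2→J2  5|0|3
P(0,4) f=1→J1  5|1|3
+link5  6|1|3
+link6  7|1|3
PS(5,3) f=2→J2  7|1|4
R(3,6) f=1→J1  7|2|4
M = 3(7−1)−2·2−4 = 18−4−4 = 10

M = 10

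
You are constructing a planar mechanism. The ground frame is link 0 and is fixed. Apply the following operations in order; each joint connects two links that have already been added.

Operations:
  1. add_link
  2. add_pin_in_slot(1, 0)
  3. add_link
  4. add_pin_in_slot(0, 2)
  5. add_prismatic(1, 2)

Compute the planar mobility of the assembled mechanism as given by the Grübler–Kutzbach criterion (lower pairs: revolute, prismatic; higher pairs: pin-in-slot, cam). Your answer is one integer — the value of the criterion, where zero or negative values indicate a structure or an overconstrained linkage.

M = 2

link 0 = ground. State L|J1|J2 = 1|0|0
+link1  2|0|0
PS(1,0) f=2→J2  2|0|1
+link2  3|0|1
PS(0,2) f=2→J2  3|0|2
P(1,2) f=1→J1  3|1|2
M = 3(3−1)−2·1−2 = 6−2−2 = 2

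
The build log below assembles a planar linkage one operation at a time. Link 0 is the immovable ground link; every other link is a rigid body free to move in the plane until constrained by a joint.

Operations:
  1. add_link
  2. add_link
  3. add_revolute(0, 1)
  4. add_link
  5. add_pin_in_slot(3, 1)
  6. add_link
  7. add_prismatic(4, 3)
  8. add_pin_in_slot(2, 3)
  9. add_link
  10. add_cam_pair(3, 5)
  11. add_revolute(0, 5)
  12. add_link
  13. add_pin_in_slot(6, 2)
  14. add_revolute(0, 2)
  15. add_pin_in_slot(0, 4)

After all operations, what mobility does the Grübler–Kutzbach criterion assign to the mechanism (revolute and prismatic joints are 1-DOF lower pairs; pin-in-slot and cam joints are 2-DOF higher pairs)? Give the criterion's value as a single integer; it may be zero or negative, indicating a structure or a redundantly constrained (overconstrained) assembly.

M = 5

L=1 J1=0 J2=0
add link → L=2 J1=0 J2=0
add link → L=3 J1=0 J2=0
R@0,1 dof=1 J1 → L=3 J1=1 J2=0
add link → L=4 J1=1 J2=0
PS@3,1 dof=2 J2 → L=4 J1=1 J2=1
add link → L=5 J1=1 J2=1
P@4,3 dof=1 J1 → L=5 J1=2 J2=1
PS@2,3 dof=2 J2 → L=5 J1=2 J2=2
add link → L=6 J1=2 J2=2
C@3,5 dof=2 J2 → L=6 J1=2 J2=3
R@0,5 dof=1 J1 → L=6 J1=3 J2=3
add link → L=7 J1=3 J2=3
PS@6,2 dof=2 J2 → L=7 J1=3 J2=4
R@0,2 dof=1 J1 → L=7 J1=4 J2=4
PS@0,4 dof=2 J2 → L=7 J1=4 J2=5
M=3(L−1)−2J1−J2=3·6−2·4−5=5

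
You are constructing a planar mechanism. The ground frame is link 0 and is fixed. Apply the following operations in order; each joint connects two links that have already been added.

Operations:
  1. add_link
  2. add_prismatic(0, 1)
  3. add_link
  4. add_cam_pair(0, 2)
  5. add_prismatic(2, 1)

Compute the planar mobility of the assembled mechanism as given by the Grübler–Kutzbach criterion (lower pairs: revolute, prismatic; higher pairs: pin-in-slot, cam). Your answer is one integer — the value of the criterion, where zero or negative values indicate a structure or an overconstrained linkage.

M = 1

link 0 = ground. State L|J1|J2 = 1|0|0
+link1  2|0|0
P(0,1) f=1→J1  2|1|0
+link2  3|1|0
C(0,2) f=2→J2  3|1|1
P(2,1) f=1→J1  3|2|1
M = 3(3−1)−2·2−1 = 6−4−1 = 1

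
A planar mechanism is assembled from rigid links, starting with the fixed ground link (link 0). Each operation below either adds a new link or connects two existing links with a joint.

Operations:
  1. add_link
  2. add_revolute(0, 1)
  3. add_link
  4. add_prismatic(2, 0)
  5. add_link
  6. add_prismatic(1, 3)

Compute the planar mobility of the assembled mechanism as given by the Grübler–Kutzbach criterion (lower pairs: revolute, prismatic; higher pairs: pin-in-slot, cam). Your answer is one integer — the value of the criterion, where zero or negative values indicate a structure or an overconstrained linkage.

M = 3

link 0 = ground. State L|J1|J2 = 1|0|0
+link1  2|0|0
R(0,1) f=1→J1  2|1|0
+link2  3|1|0
P(2,0) f=1→J1  3|2|0
+link3  4|2|0
P(1,3) f=1→J1  4|3|0
M = 3(4−1)−2·3−0 = 9−6−0 = 3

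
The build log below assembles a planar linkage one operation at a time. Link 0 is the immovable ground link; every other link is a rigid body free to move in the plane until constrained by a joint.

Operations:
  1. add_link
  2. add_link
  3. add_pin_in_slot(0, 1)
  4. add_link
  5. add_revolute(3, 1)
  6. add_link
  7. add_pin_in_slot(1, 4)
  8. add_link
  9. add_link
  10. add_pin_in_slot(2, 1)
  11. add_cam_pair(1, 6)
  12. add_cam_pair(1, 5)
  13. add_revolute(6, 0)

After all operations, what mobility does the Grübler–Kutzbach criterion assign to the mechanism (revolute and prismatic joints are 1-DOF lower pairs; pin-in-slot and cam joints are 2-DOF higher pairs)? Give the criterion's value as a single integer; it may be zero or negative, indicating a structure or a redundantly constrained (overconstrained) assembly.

M = 9

[1;0;0] (link 0 is ground)
L+ [2;0;0]
L+ [3;0;0]
PS(0,1)∈J2 [3;0;1]
L+ [4;0;1]
R(3,1)∈J1 [4;1;1]
L+ [5;1;1]
PS(1,4)∈J2 [5;1;2]
L+ [6;1;2]
L+ [7;1;2]
PS(2,1)∈J2 [7;1;3]
C(1,6)∈J2 [7;1;4]
C(1,5)∈J2 [7;1;5]
R(6,0)∈J1 [7;2;5]
mobility = 18 − 4 − 5 = 9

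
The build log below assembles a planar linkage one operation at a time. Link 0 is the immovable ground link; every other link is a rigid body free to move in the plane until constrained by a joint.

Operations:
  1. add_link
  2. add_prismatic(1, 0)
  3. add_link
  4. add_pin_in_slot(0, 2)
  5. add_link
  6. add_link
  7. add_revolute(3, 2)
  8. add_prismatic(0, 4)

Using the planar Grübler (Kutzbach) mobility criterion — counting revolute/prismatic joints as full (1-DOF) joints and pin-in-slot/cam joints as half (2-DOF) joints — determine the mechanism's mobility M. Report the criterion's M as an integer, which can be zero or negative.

M = 5

(L,J1,J2)=(1,0,0); link0 fixed
link1: (2,0,0)
P 1-0 [J1]: (2,1,0)
link2: (3,1,0)
PS 0-2 [J2]: (3,1,1)
link3: (4,1,1)
link4: (5,1,1)
R 3-2 [J1]: (5,2,1)
P 0-4 [J1]: (5,3,1)
Grübler: 3·4 − 2·3 − 1 = 5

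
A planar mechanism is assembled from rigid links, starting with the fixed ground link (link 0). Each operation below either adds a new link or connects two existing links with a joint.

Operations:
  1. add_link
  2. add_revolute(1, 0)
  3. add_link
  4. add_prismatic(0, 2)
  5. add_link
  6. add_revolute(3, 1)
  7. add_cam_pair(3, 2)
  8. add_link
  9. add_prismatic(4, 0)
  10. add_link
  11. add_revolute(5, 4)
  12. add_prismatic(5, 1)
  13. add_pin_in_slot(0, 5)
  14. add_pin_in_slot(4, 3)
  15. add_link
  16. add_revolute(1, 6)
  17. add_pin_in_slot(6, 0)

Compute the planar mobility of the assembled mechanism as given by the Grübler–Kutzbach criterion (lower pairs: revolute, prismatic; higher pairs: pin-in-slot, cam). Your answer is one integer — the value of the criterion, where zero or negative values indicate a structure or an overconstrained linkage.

ground; <1,0,0>
#1 <2,0,0>
R:1↔0 J1 <2,1,0>
#2 <3,1,0>
P:0↔2 J1 <3,2,0>
#3 <4,2,0>
R:3↔1 J1 <4,3,0>
C:3↔2 J2 <4,3,1>
#4 <5,3,1>
P:4↔0 J1 <5,4,1>
#5 <6,4,1>
R:5↔4 J1 <6,5,1>
P:5↔1 J1 <6,6,1>
PS:0↔5 J2 <6,6,2>
PS:4↔3 J2 <6,6,3>
#6 <7,6,3>
R:1↔6 J1 <7,7,3>
PS:6↔0 J2 <7,7,4>
3×6 − 2×7 − 1×4 = 0

M = 0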